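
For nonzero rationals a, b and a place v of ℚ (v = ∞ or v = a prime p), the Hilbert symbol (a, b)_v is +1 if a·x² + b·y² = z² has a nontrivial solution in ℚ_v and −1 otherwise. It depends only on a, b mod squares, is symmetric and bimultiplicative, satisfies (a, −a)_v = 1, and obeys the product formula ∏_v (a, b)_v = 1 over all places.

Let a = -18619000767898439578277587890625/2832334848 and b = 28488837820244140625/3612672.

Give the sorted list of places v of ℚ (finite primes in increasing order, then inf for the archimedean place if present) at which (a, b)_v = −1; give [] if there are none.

Mod squares: a ≡ -139490, b ≡ 29986. Check v ∈ {∞, 2, 3, 5, 7, 11, 13, 29, 37, 47}.
v=∞: -139490 < 0 and 29986 > 0  ⇒  (a,b)_∞ = +1.
v=3: a=3^-2·(≡1), b=3^-2·(≡1) mod 3; (1|3)=+1, (1|3)=+1; (−1)^{-2·-2·1}·(+1)^-2·(+1)^-2 = +1.
v=7: a=7^-4·(≡6), b=7^-2·(≡5) mod 7; (6|7)=-1, (5|7)=-1; (−1)^{-4·-2·3}·(-1)^-2·(-1)^-4 = +1.
v=29: a=29^5·(≡7), b=29^3·(≡15) mod 29; (7|29)=+1, (15|29)=-1; (−1)^{5·3·14}·(+1)^3·(-1)^5 = -1.
v=47: a=47^2·(≡14), b=47^1·(≡24) mod 47; (14|47)=+1, (24|47)=+1; (−1)^{2·1·23}·(+1)^1·(+1)^2 = +1.
v=11: a=11^2·(≡5), b=11^1·(≡4) mod 11; (5|11)=+1, (4|11)=+1; (−1)^{2·1·5}·(+1)^1·(+1)^2 = +1.
v=13: a=13^3·(≡2), b=13^2·(≡7) mod 13; (2|13)=-1, (7|13)=-1; (−1)^{3·2·6}·(-1)^2·(-1)^3 = -1.
v=2: v_2(a)=-17, v_2(b)=-13; units ≡ 7, 1 (mod 8); ε·ε+αω+βω = 1·0+-17·0+-13·0 ≡ 0  ⇒  (a,b)_2 = +1.
v=37: a=37^3·(≡9), b=37^2·(≡10) mod 37; (9|37)=+1, (10|37)=+1; (−1)^{3·2·18}·(+1)^2·(+1)^3 = +1.
v=5: a=5^15·(≡3), b=5^10·(≡4) mod 5; (3|5)=-1, (4|5)=+1; (−1)^{15·10·2}·(-1)^10·(+1)^15 = +1.
(-139490, 29986 / ℚ) ramifies at {13, 29}: a division algebra.

[13, 29]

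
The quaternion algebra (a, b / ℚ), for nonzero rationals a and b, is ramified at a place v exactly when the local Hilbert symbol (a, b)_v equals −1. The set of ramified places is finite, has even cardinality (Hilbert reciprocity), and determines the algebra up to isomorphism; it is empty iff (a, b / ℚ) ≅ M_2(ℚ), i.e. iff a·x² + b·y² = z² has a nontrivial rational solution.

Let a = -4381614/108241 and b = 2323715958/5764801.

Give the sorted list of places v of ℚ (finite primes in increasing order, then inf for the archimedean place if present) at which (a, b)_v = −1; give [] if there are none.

[2, 3]

(a, b) ≡ (-54094, 102) mod (ℚ^×)²; places V = {2, 3, 7, 17, 37, 43, 47, ∞}.
(a,b)_43: α=1, u≡27; β=2, v≡4 (mod 43); (27|43)=-1, (4|43)=+1; sign (−1)^0·-1^2·+1^1 = +1.
(a,b)_17: α=1, u≡6; β=1, v≡6 (mod 17); (6|17)=-1, (6|17)=-1; sign (−1)^0·-1^1·-1^1 = +1.
(a,b)_47: α=-2, u≡4; β=0, v≡9 (mod 47); (4|47)=+1, (9|47)=+1; sign (−1)^0·+1^0·+1^-2 = +1.
(a,b)_37: α=1, u≡31; β=2, v≡12 (mod 37); (31|37)=-1, (12|37)=+1; sign (−1)^0·-1^2·+1^1 = +1.
(a,b)_3: α=4, u≡2; β=3, v≡1 (mod 3); (2|3)=-1, (1|3)=+1; sign (−1)^0·-1^3·+1^4 = -1.
(a,b)_∞: sgn(-54094)=−, sgn(102)=+, so +1.
(a,b)_7: α=-2, u≡2; β=-8, v≡4 (mod 7); (2|7)=+1, (4|7)=+1; sign (−1)^0·+1^-8·+1^-2 = +1.
(a,b)_2: α=1, β=1; u≡1, v≡3 (mod 8); ε(u)ε(v)=0·1, αω(v)=1·1, βω(u)=1·0; sum ≡ 1  ⇒  -1.
Ram(-54094, 102) = {2, 3}; no ℚ_2-point on the conic.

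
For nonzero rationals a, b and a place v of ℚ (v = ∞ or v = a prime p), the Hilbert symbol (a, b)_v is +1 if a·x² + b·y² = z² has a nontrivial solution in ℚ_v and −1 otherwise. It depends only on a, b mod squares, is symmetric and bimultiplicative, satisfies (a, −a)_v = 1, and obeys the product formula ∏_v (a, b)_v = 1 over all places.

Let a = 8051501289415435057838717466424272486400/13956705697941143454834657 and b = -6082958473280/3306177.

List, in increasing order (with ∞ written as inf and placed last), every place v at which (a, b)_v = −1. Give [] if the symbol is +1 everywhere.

[2, 5, 19, 31]

(a, b) ≡ (323, -50065) mod (ℚ^×)²; places V = {2, 3, 5, 7, 11, 13, 17, 19, 23, 31, 47, ∞}.
(a,b)_13: α=4, u≡8; β=2, v≡8 (mod 13); (8|13)=-1, (8|13)=-1; sign (−1)^0·-1^2·-1^4 = +1.
(a,b)_3: α=-8, u≡2; β=-4, v≡2 (mod 3); (2|3)=-1, (2|3)=-1; sign (−1)^0·-1^-4·-1^-8 = +1.
(a,b)_31: α=2, u≡11; β=1, v≡2 (mod 31); (11|31)=-1, (2|31)=+1; sign (−1)^0·-1^1·+1^2 = -1.
(a,b)_11: α=4, u≡4; β=0, v≡8 (mod 11); (4|11)=+1, (8|11)=-1; sign (−1)^0·+1^0·-1^4 = +1.
(a,b)_7: α=-14, u≡2; β=-4, v≡5 (mod 7); (2|7)=+1, (5|7)=-1; sign (−1)^0·+1^-4·-1^-14 = +1.
(a,b)_2: α=24, β=6; u≡3, v≡7 (mod 8); ε(u)ε(v)=1·1, αω(v)=24·0, βω(u)=6·1; sum ≡ 1  ⇒  -1.
(a,b)_∞: sgn(323)=+, sgn(-50065)=−, so +1.
(a,b)_5: α=2, u≡3; β=1, v≡2 (mod 5); (3|5)=-1, (2|5)=-1; sign (−1)^0·-1^1·-1^2 = -1.
(a,b)_23: α=6, u≡13; β=2, v≡1 (mod 23); (13|23)=+1, (1|23)=+1; sign (−1)^0·+1^2·+1^6 = +1.
(a,b)_47: α=-2, u≡26; β=0, v≡7 (mod 47); (26|47)=-1, (7|47)=+1; sign (−1)^0·-1^0·+1^-2 = +1.
(a,b)_17: α=-5, u≡15; β=-1, v≡8 (mod 17); (15|17)=+1, (8|17)=+1; sign (−1)^0·+1^-1·+1^-5 = +1.
(a,b)_19: α=9, u≡4; β=3, v≡17 (mod 19); (4|19)=+1, (17|19)=+1; sign (−1)^1·+1^3·+1^9 = -1.
|Ram(323, -50065)| = 4, even; anisotropic at {2, 5, 19, 31}.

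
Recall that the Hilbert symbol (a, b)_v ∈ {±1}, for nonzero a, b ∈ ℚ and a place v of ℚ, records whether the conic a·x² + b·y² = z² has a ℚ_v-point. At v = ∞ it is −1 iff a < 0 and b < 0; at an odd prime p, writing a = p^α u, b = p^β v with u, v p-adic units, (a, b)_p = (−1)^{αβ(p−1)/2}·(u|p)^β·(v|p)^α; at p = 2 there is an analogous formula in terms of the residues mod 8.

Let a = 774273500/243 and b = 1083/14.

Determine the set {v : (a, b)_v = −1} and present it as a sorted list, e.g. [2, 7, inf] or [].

(a, b) ≡ (2805, 42) mod (ℚ^×)²; places V = {2, 3, 5, 7, 11, 13, 17, 19, ∞}.
(a,b)_∞: sgn(2805)=+, sgn(42)=+, so +1.
(a,b)_5: α=3, u≡1; β=0, v≡2 (mod 5); (1|5)=+1, (2|5)=-1; sign (−1)^0·+1^0·-1^3 = -1.
(a,b)_19: α=0, u≡15; β=2, v≡7 (mod 19); (15|19)=-1, (7|19)=+1; sign (−1)^0·-1^2·+1^0 = +1.
(a,b)_13: α=2, u≡3; β=0, v≡4 (mod 13); (3|13)=+1, (4|13)=+1; sign (−1)^0·+1^0·+1^2 = +1.
(a,b)_17: α=1, u≡7; β=0, v≡13 (mod 17); (7|17)=-1, (13|17)=+1; sign (−1)^0·-1^0·+1^1 = +1.
(a,b)_7: α=2, u≡3; β=-1, v≡6 (mod 7); (3|7)=-1, (6|7)=-1; sign (−1)^0·-1^-1·-1^2 = -1.
(a,b)_3: α=-5, u≡2; β=1, v≡2 (mod 3); (2|3)=-1, (2|3)=-1; sign (−1)^1·-1^1·-1^-5 = -1.
(a,b)_11: α=1, u≡6; β=0, v≡9 (mod 11); (6|11)=-1, (9|11)=+1; sign (−1)^0·-1^0·+1^1 = +1.
(a,b)_2: α=2, β=-1; u≡5, v≡5 (mod 8); ε(u)ε(v)=0·0, αω(v)=2·1, βω(u)=-1·1; sum ≡ 1  ⇒  -1.
(2805, 42 / ℚ) ramifies at {2, 3, 5, 7}: a division algebra.

[2, 3, 5, 7]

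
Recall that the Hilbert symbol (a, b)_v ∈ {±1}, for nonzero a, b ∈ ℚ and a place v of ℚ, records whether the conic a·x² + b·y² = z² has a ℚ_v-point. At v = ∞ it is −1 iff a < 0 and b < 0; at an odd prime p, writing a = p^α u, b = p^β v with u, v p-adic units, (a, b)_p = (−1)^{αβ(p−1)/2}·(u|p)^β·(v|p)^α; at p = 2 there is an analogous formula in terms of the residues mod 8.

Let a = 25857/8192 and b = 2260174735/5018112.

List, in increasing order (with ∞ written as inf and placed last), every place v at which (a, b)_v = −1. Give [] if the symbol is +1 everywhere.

[17, 19]

Mod squares: a ≡ 34, b ≡ 3230. Check v ∈ {∞, 2, 3, 5, 7, 11, 13, 17, 19}.
v=5: a=5^0·(≡1), b=5^1·(≡1) mod 5; (1|5)=+1, (1|5)=+1; (−1)^{0·1·2}·(+1)^1·(+1)^0 = +1.
v=7: a=7^0·(≡3), b=7^2·(≡5) mod 7; (3|7)=-1, (5|7)=-1; (−1)^{0·2·3}·(-1)^2·(-1)^0 = +1.
v=2: v_2(a)=-13, v_2(b)=-9; units ≡ 1, 7 (mod 8); ε·ε+αω+βω = 0·1+-13·0+-9·0 ≡ 0  ⇒  (a,b)_2 = +1.
v=19: a=19^0·(≡12), b=19^1·(≡18) mod 19; (12|19)=-1, (18|19)=-1; (−1)^{0·1·9}·(-1)^1·(-1)^0 = -1.
v=3: a=3^2·(≡1), b=3^-4·(≡2) mod 3; (1|3)=+1, (2|3)=-1; (−1)^{2·-4·1}·(+1)^-4·(-1)^2 = +1.
v=∞: 34 > 0 and 3230 > 0  ⇒  (a,b)_∞ = +1.
v=17: a=17^1·(≡13), b=17^1·(≡14) mod 17; (13|17)=+1, (14|17)=-1; (−1)^{1·1·8}·(+1)^1·(-1)^1 = -1.
v=13: a=13^2·(≡5), b=13^4·(≡7) mod 13; (5|13)=-1, (7|13)=-1; (−1)^{2·4·6}·(-1)^4·(-1)^2 = +1.
v=11: a=11^0·(≡5), b=11^-2·(≡8) mod 11; (5|11)=+1, (8|11)=-1; (−1)^{0·-2·5}·(+1)^-2·(-1)^0 = +1.
(34, 3230 / ℚ) ramifies at {17, 19}: a division algebra.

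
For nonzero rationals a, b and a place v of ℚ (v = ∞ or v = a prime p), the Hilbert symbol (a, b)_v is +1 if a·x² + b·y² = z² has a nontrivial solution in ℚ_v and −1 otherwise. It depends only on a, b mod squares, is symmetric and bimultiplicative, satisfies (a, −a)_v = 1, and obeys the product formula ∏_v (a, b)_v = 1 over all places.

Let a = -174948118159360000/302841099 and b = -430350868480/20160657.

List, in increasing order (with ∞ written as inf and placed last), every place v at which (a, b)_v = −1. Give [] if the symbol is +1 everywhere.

Mod squares: a ≡ -1001, b ≡ -2210. Check v ∈ {∞, 2, 3, 5, 7, 11, 13, 17, 29, 31, 53}.
v=7: a=7^1·(≡2), b=7^0·(≡1) mod 7; (2|7)=+1, (1|7)=+1; (−1)^{1·0·3}·(+1)^0·(+1)^1 = +1.
v=5: a=5^4·(≡1), b=5^1·(≡2) mod 5; (1|5)=+1, (2|5)=-1; (−1)^{4·1·2}·(+1)^1·(-1)^4 = +1.
v=3: a=3^-4·(≡1), b=3^-4·(≡1) mod 3; (1|3)=+1, (1|3)=+1; (−1)^{-4·-4·1}·(+1)^-4·(+1)^-4 = +1.
v=2: v_2(a)=16, v_2(b)=13; units ≡ 7, 7 (mod 8); ε·ε+αω+βω = 1·1+16·0+13·0 ≡ 1  ⇒  (a,b)_2 = -1.
v=17: a=17^2·(≡1), b=17^-1·(≡10) mod 17; (1|17)=+1, (10|17)=-1; (−1)^{2·-1·8}·(+1)^-1·(-1)^2 = +1.
v=29: a=29^0·(≡3), b=29^2·(≡7) mod 29; (3|29)=-1, (7|29)=+1; (−1)^{0·2·14}·(-1)^2·(+1)^0 = +1.
v=31: a=31^2·(≡23), b=31^2·(≡27) mod 31; (23|31)=-1, (27|31)=-1; (−1)^{2·2·15}·(-1)^2·(-1)^2 = +1.
v=∞: -1001 < 0 and -2210 < 0  ⇒  (a,b)_∞ = -1.
v=11: a=11^-3·(≡8), b=11^-4·(≡3) mod 11; (8|11)=-1, (3|11)=+1; (−1)^{-3·-4·5}·(-1)^-4·(+1)^-3 = +1.
v=13: a=13^3·(≡12), b=13^1·(≡9) mod 13; (12|13)=+1, (9|13)=+1; (−1)^{3·1·6}·(+1)^1·(+1)^3 = +1.
v=53: a=53^-2·(≡16), b=53^0·(≡17) mod 53; (16|53)=+1, (17|53)=+1; (−1)^{-2·0·26}·(+1)^0·(+1)^-2 = +1.
|Ram(-1001, -2210)| = 2, even; anisotropic at {2, ∞}.

[2, inf]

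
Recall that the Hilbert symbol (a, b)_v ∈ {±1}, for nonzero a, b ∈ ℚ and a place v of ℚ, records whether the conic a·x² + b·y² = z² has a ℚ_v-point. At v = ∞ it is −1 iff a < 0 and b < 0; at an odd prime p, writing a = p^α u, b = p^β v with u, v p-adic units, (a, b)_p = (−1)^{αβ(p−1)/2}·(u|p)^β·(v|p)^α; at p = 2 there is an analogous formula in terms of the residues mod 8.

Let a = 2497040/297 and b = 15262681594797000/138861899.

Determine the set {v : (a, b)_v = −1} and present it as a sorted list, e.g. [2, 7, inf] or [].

[3, 13]

Mod squares: a ≡ 2145, b ≡ 1430. Check v ∈ {∞, 2, 3, 5, 7, 11, 13, 17, 19}.
v=2: v_2(a)=4, v_2(b)=3; units ≡ 1, 3 (mod 8); ε·ε+αω+βω = 0·1+4·1+3·0 ≡ 0  ⇒  (a,b)_2 = +1.
v=7: a=7^4·(≡6), b=7^6·(≡4) mod 7; (6|7)=-1, (4|7)=+1; (−1)^{4·6·3}·(-1)^6·(+1)^4 = +1.
v=19: a=19^0·(≡5), b=19^-2·(≡6) mod 19; (5|19)=+1, (6|19)=+1; (−1)^{0·-2·9}·(+1)^-2·(+1)^0 = +1.
v=3: a=3^-3·(≡1), b=3^10·(≡2) mod 3; (1|3)=+1, (2|3)=-1; (−1)^{-3·10·1}·(+1)^10·(-1)^-3 = -1.
v=5: a=5^1·(≡4), b=5^3·(≡4) mod 5; (4|5)=+1, (4|5)=+1; (−1)^{1·3·2}·(+1)^3·(+1)^1 = +1.
v=13: a=13^1·(≡4), b=13^3·(≡6) mod 13; (4|13)=+1, (6|13)=-1; (−1)^{1·3·6}·(+1)^3·(-1)^1 = -1.
v=11: a=11^-1·(≡8), b=11^-3·(≡9) mod 11; (8|11)=-1, (9|11)=+1; (−1)^{-1·-3·5}·(-1)^-3·(+1)^-1 = +1.
v=17: a=17^0·(≡10), b=17^-2·(≡1) mod 17; (10|17)=-1, (1|17)=+1; (−1)^{0·-2·8}·(-1)^-2·(+1)^0 = +1.
v=∞: 2145 > 0 and 1430 > 0  ⇒  (a,b)_∞ = +1.
|Ram(2145, 1430)| = 2, even; anisotropic at {3, 13}.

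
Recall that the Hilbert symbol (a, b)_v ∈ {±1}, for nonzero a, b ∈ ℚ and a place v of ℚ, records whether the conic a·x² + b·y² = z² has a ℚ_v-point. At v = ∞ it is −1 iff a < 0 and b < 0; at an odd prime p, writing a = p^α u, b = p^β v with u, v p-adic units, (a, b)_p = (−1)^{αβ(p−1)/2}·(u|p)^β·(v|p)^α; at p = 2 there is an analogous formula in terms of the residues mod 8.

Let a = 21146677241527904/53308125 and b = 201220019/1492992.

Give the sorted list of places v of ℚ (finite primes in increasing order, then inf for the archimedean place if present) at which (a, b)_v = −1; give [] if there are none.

[11, 17]

(a, b) ≡ (4862, 22) mod (ℚ^×)²; places V = {2, 3, 5, 7, 11, 13, 17, 23, 37, 47, ∞}.
(a,b)_47: α=4, u≡7; β=2, v≡23 (mod 47); (7|47)=+1, (23|47)=-1; sign (−1)^0·+1^2·-1^4 = +1.
(a,b)_2: α=5, β=-11; u≡7, v≡3 (mod 8); ε(u)ε(v)=1·1, αω(v)=5·1, βω(u)=-11·0; sum ≡ 0  ⇒  +1.
(a,b)_13: α=-1, u≡3; β=2, v≡1 (mod 13); (3|13)=+1, (1|13)=+1; sign (−1)^0·+1^2·+1^-1 = +1.
(a,b)_37: α=2, u≡2; β=0, v≡14 (mod 37); (2|37)=-1, (14|37)=-1; sign (−1)^0·-1^0·-1^2 = +1.
(a,b)_7: α=0, u≡1; β=2, v≡4 (mod 7); (1|7)=+1, (4|7)=+1; sign (−1)^0·+1^2·+1^0 = +1.
(a,b)_11: α=1, u≡6; β=1, v≡8 (mod 11); (6|11)=-1, (8|11)=-1; sign (−1)^1·-1^1·-1^1 = -1.
(a,b)_∞: sgn(4862)=+, sgn(22)=+, so +1.
(a,b)_5: α=-4, u≡3; β=0, v≡2 (mod 5); (3|5)=-1, (2|5)=-1; sign (−1)^0·-1^0·-1^-4 = +1.
(a,b)_23: α=2, u≡9; β=0, v≡5 (mod 23); (9|23)=+1, (5|23)=-1; sign (−1)^0·+1^0·-1^2 = +1.
(a,b)_17: α=1, u≡12; β=0, v≡12 (mod 17); (12|17)=-1, (12|17)=-1; sign (−1)^0·-1^0·-1^1 = -1.
(a,b)_3: α=-8, u≡2; β=-6, v≡1 (mod 3); (2|3)=-1, (1|3)=+1; sign (−1)^0·-1^-6·+1^-8 = +1.
(4862, 22 / ℚ) ramifies at {11, 17}: a division algebra.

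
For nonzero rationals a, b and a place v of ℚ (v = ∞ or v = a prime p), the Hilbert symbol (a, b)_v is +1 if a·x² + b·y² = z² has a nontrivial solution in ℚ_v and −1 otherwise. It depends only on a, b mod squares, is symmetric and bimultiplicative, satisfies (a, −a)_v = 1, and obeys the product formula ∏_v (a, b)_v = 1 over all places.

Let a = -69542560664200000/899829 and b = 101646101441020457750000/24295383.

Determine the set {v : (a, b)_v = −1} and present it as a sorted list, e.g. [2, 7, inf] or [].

Mod squares: a ≡ -2070705, b ≡ 697697. Check v ∈ {∞, 2, 3, 5, 7, 11, 13, 17, 19, 23, 37, 41}.
v=2: v_2(a)=6, v_2(b)=4; units ≡ 7, 1 (mod 8); ε·ε+αω+βω = 1·0+6·0+4·0 ≡ 0  ⇒  (a,b)_2 = +1.
v=5: a=5^5·(≡4), b=5^6·(≡2) mod 5; (4|5)=+1, (2|5)=-1; (−1)^{5·6·2}·(+1)^6·(-1)^5 = -1.
v=17: a=17^2·(≡7), b=17^3·(≡14) mod 17; (7|17)=-1, (14|17)=-1; (−1)^{2·3·8}·(-1)^3·(-1)^2 = -1.
v=23: a=23^-2·(≡4), b=23^-2·(≡17) mod 23; (4|23)=+1, (17|23)=-1; (−1)^{-2·-2·11}·(+1)^-2·(-1)^-2 = +1.
v=41: a=41^1·(≡22), b=41^1·(≡16) mod 41; (22|41)=-1, (16|41)=+1; (−1)^{1·1·20}·(-1)^1·(+1)^1 = -1.
v=19: a=19^2·(≡13), b=19^2·(≡11) mod 19; (13|19)=-1, (11|19)=+1; (−1)^{2·2·9}·(-1)^2·(+1)^2 = +1.
v=7: a=7^-1·(≡6), b=7^-1·(≡5) mod 7; (6|7)=-1, (5|7)=-1; (−1)^{-1·-1·3}·(-1)^-1·(-1)^-1 = -1.
v=11: a=11^0·(≡9), b=11^1·(≡4) mod 11; (9|11)=+1, (4|11)=+1; (−1)^{0·1·5}·(+1)^1·(+1)^0 = +1.
v=∞: -2070705 < 0 and 697697 > 0  ⇒  (a,b)_∞ = +1.
v=3: a=3^-5·(≡2), b=3^-8·(≡2) mod 3; (2|3)=-1, (2|3)=-1; (−1)^{-5·-8·1}·(-1)^-8·(-1)^-5 = -1.
v=13: a=13^3·(≡3), b=13^5·(≡5) mod 13; (3|13)=+1, (5|13)=-1; (−1)^{3·5·6}·(+1)^5·(-1)^3 = -1.
v=37: a=37^1·(≡11), b=37^2·(≡30) mod 37; (11|37)=+1, (30|37)=+1; (−1)^{1·2·18}·(+1)^2·(+1)^1 = +1.
Ram(-2070705, 697697) = {3, 5, 7, 13, 17, 41}; no ℚ_3-point on the conic.

[3, 5, 7, 13, 17, 41]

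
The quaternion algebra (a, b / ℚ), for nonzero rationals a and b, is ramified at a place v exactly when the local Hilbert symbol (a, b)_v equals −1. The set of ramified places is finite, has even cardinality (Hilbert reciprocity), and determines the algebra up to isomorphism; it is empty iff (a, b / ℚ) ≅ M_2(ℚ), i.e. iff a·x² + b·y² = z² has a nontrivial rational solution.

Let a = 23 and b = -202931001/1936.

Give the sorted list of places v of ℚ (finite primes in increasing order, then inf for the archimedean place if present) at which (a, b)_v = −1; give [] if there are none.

Mod squares: a ≡ 23, b ≡ -5681. Check v ∈ {∞, 2, 3, 7, 11, 13, 19, 23}.
v=3: a=3^0·(≡2), b=3^6·(≡1) mod 3; (2|3)=-1, (1|3)=+1; (−1)^{0·6·1}·(-1)^6·(+1)^0 = +1.
v=2: v_2(a)=0, v_2(b)=-4; units ≡ 7, 7 (mod 8); ε·ε+αω+βω = 1·1+0·0+-4·0 ≡ 1  ⇒  (a,b)_2 = -1.
v=7: a=7^0·(≡2), b=7^2·(≡6) mod 7; (2|7)=+1, (6|7)=-1; (−1)^{0·2·3}·(+1)^2·(-1)^0 = +1.
v=23: a=23^1·(≡1), b=23^1·(≡3) mod 23; (1|23)=+1, (3|23)=+1; (−1)^{1·1·11}·(+1)^1·(+1)^1 = -1.
v=11: a=11^0·(≡1), b=11^-2·(≡7) mod 11; (1|11)=+1, (7|11)=-1; (−1)^{0·-2·5}·(+1)^-2·(-1)^0 = +1.
v=19: a=19^0·(≡4), b=19^1·(≡7) mod 19; (4|19)=+1, (7|19)=+1; (−1)^{0·1·9}·(+1)^1·(+1)^0 = +1.
v=∞: 23 > 0 and -5681 < 0  ⇒  (a,b)_∞ = +1.
v=13: a=13^0·(≡10), b=13^1·(≡2) mod 13; (10|13)=+1, (2|13)=-1; (−1)^{0·1·6}·(+1)^1·(-1)^0 = +1.
|Ram(23, -5681)| = 2, even; anisotropic at {2, 23}.

[2, 23]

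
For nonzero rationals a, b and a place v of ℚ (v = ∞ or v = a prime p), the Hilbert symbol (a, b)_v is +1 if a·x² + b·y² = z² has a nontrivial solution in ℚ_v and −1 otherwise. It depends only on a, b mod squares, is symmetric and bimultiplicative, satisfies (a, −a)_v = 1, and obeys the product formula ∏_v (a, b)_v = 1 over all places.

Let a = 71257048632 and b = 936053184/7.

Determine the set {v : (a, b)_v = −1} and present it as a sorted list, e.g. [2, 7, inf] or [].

Mod squares: a ≡ 2353582, b ≡ 121737. Check v ∈ {∞, 2, 3, 7, 11, 17, 29, 31}.
v=31: a=31^1·(≡29), b=31^1·(≡30) mod 31; (29|31)=-1, (30|31)=-1; (−1)^{1·1·15}·(-1)^1·(-1)^1 = -1.
v=∞: 2353582 > 0 and 121737 > 0  ⇒  (a,b)_∞ = +1.
v=29: a=29^3·(≡25), b=29^2·(≡13) mod 29; (25|29)=+1, (13|29)=+1; (−1)^{3·2·14}·(+1)^2·(+1)^3 = +1.
v=7: a=7^1·(≡2), b=7^-1·(≡3) mod 7; (2|7)=+1, (3|7)=-1; (−1)^{1·-1·3}·(+1)^-1·(-1)^1 = +1.
v=3: a=3^2·(≡1), b=3^1·(≡1) mod 3; (1|3)=+1, (1|3)=+1; (−1)^{2·1·1}·(+1)^1·(+1)^2 = +1.
v=11: a=11^1·(≡4), b=11^1·(≡9) mod 11; (4|11)=+1, (9|11)=+1; (−1)^{1·1·5}·(+1)^1·(+1)^1 = -1.
v=17: a=17^1·(≡2), b=17^1·(≡13) mod 17; (2|17)=+1, (13|17)=+1; (−1)^{1·1·8}·(+1)^1·(+1)^1 = +1.
v=2: v_2(a)=3, v_2(b)=6; units ≡ 7, 1 (mod 8); ε·ε+αω+βω = 1·0+3·0+6·0 ≡ 0  ⇒  (a,b)_2 = +1.
Ram(2353582, 121737) = {11, 31}; no ℚ_11-point on the conic.

[11, 31]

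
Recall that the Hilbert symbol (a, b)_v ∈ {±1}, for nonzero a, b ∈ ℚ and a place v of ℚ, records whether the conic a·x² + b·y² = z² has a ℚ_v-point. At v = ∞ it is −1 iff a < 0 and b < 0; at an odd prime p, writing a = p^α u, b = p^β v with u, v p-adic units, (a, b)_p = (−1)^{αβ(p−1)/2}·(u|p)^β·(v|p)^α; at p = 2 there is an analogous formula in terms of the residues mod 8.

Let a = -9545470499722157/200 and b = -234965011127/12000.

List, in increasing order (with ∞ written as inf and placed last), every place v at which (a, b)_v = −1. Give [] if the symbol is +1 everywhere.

[3, 11, 23, inf]

(a, b) ≡ (-874, -43890) mod (ℚ^×)²; places V = {2, 3, 5, 7, 11, 13, 19, 23, 29, ∞}.
(a,b)_2: α=-3, β=-5; u≡3, v≡7 (mod 8); ε(u)ε(v)=1·1, αω(v)=-3·0, βω(u)=-5·1; sum ≡ 0  ⇒  +1.
(a,b)_3: α=0, u≡2; β=-1, v≡1 (mod 3); (2|3)=-1, (1|3)=+1; sign (−1)^0·-1^-1·+1^0 = -1.
(a,b)_29: α=2, u≡4; β=2, v≡28 (mod 29); (4|29)=+1, (28|29)=+1; sign (−1)^0·+1^2·+1^2 = +1.
(a,b)_5: α=-2, u≡1; β=-3, v≡3 (mod 5); (1|5)=+1, (3|5)=-1; sign (−1)^0·+1^-3·-1^-2 = +1.
(a,b)_7: α=4, u≡1; β=1, v≡1 (mod 7); (1|7)=+1, (1|7)=+1; sign (−1)^0·+1^1·+1^4 = +1.
(a,b)_11: α=2, u≡2; β=1, v≡1 (mod 11); (2|11)=-1, (1|11)=+1; sign (−1)^0·-1^1·+1^2 = -1.
(a,b)_19: α=1, u≡1; β=3, v≡10 (mod 19); (1|19)=+1, (10|19)=-1; sign (−1)^1·+1^3·-1^1 = +1.
(a,b)_∞: sgn(-874)=−, sgn(-43890)=−, so -1.
(a,b)_23: α=3, u≡1; β=2, v≡10 (mod 23); (1|23)=+1, (10|23)=-1; sign (−1)^0·+1^2·-1^3 = -1.
(a,b)_13: α=2, u≡4; β=0, v≡11 (mod 13); (4|13)=+1, (11|13)=-1; sign (−1)^0·+1^0·-1^2 = +1.
Ram(-874, -43890) = {3, 11, 23, ∞}; no ℚ_3-point on the conic.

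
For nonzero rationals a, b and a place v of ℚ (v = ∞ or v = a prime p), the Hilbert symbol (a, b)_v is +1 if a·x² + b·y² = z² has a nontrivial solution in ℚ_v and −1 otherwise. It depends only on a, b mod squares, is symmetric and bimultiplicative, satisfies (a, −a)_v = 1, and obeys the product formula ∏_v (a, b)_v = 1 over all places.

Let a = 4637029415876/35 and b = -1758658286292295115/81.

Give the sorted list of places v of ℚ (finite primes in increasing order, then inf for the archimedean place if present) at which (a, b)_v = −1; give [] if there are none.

[7, 37, 41, 43]

Mod squares: a ≡ 690235, b ≡ -255635. Check v ∈ {∞, 2, 3, 5, 7, 11, 13, 17, 19, 29, 37, 41, 43}.
v=3: a=3^0·(≡1), b=3^-4·(≡1) mod 3; (1|3)=+1, (1|3)=+1; (−1)^{0·-4·1}·(+1)^-4·(+1)^0 = +1.
v=17: a=17^2·(≡1), b=17^0·(≡5) mod 17; (1|17)=+1, (5|17)=-1; (−1)^{2·0·8}·(+1)^0·(-1)^2 = +1.
v=41: a=41^3·(≡39), b=41^3·(≡15) mod 41; (39|41)=+1, (15|41)=-1; (−1)^{3·3·20}·(+1)^3·(-1)^3 = -1.
v=29: a=29^0·(≡13), b=29^1·(≡5) mod 29; (13|29)=+1, (5|29)=+1; (−1)^{0·1·14}·(+1)^1·(+1)^0 = +1.
v=5: a=5^-1·(≡3), b=5^1·(≡2) mod 5; (3|5)=-1, (2|5)=-1; (−1)^{-1·1·2}·(-1)^1·(-1)^-1 = +1.
v=∞: 690235 > 0 and -255635 < 0  ⇒  (a,b)_∞ = +1.
v=13: a=13^1·(≡10), b=13^2·(≡12) mod 13; (10|13)=+1, (12|13)=+1; (−1)^{1·2·6}·(+1)^2·(+1)^1 = +1.
v=7: a=7^-1·(≡5), b=7^2·(≡6) mod 7; (5|7)=-1, (6|7)=-1; (−1)^{-1·2·3}·(-1)^2·(-1)^-1 = -1.
v=37: a=37^1·(≡4), b=37^2·(≡8) mod 37; (4|37)=+1, (8|37)=-1; (−1)^{1·2·18}·(+1)^2·(-1)^1 = -1.
v=19: a=19^0·(≡13), b=19^2·(≡3) mod 19; (13|19)=-1, (3|19)=-1; (−1)^{0·2·9}·(-1)^2·(-1)^0 = +1.
v=43: a=43^0·(≡19), b=43^1·(≡7) mod 43; (19|43)=-1, (7|43)=-1; (−1)^{0·1·21}·(-1)^1·(-1)^0 = -1.
v=11: a=11^2·(≡2), b=11^0·(≡5) mod 11; (2|11)=-1, (5|11)=+1; (−1)^{2·0·5}·(-1)^0·(+1)^2 = +1.
v=2: v_2(a)=2, v_2(b)=0; units ≡ 3, 5 (mod 8); ε·ε+αω+βω = 1·0+2·1+0·1 ≡ 0  ⇒  (a,b)_2 = +1.
(690235, -255635 / ℚ) ramifies at {7, 37, 41, 43}: a division algebra.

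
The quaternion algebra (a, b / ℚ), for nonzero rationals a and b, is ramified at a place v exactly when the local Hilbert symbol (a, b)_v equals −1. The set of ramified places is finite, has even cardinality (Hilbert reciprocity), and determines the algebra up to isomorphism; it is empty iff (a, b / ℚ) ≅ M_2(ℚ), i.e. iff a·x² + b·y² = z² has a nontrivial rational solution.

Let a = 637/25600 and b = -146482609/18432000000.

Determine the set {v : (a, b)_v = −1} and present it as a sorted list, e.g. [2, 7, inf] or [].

[2, 13]

(a, b) ≡ (13, -2) mod (ℚ^×)²; places V = {2, 3, 5, 7, 13, 19, ∞}.
(a,b)_19: α=0, u≡15; β=2, v≡11 (mod 19); (15|19)=-1, (11|19)=+1; sign (−1)^0·-1^2·+1^0 = +1.
(a,b)_5: α=-2, u≡3; β=-6, v≡2 (mod 5); (3|5)=-1, (2|5)=-1; sign (−1)^0·-1^-6·-1^-2 = +1.
(a,b)_∞: sgn(13)=+, sgn(-2)=−, so +1.
(a,b)_2: α=-10, β=-17; u≡5, v≡7 (mod 8); ε(u)ε(v)=0·1, αω(v)=-10·0, βω(u)=-17·1; sum ≡ 1  ⇒  -1.
(a,b)_7: α=2, u≡6; β=4, v≡3 (mod 7); (6|7)=-1, (3|7)=-1; sign (−1)^0·-1^4·-1^2 = +1.
(a,b)_3: α=0, u≡1; β=-2, v≡1 (mod 3); (1|3)=+1, (1|3)=+1; sign (−1)^0·+1^-2·+1^0 = +1.
(a,b)_13: α=1, u≡12; β=2, v≡6 (mod 13); (12|13)=+1, (6|13)=-1; sign (−1)^0·+1^2·-1^1 = -1.
Ram(13, -2) = {2, 13}; no ℚ_2-point on the conic.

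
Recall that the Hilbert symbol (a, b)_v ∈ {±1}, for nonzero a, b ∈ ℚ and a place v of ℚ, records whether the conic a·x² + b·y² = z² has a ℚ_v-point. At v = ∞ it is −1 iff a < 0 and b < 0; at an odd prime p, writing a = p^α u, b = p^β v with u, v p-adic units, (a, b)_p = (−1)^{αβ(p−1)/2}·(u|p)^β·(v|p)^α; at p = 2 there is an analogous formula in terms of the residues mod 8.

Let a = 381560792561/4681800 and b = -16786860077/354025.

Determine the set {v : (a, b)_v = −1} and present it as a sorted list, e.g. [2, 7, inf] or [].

(a, b) ≡ (3922, -53) mod (ℚ^×)²; places V = {2, 3, 5, 7, 13, 17, 29, 37, 53, ∞}.
(a,b)_7: α=0, u≡1; β=-2, v≡6 (mod 7); (1|7)=+1, (6|7)=-1; sign (−1)^0·+1^-2·-1^0 = +1.
(a,b)_5: α=-2, u≡3; β=-2, v≡3 (mod 5); (3|5)=-1, (3|5)=-1; sign (−1)^0·-1^-2·-1^-2 = +1.
(a,b)_53: α=1, u≡41; β=1, v≡1 (mod 53); (41|53)=-1, (1|53)=+1; sign (−1)^0·-1^1·+1^1 = -1.
(a,b)_17: α=-2, u≡7; β=-2, v≡9 (mod 17); (7|17)=-1, (9|17)=+1; sign (−1)^0·-1^-2·+1^-2 = +1.
(a,b)_37: α=3, u≡31; β=4, v≡12 (mod 37); (31|37)=-1, (12|37)=+1; sign (−1)^0·-1^4·+1^3 = +1.
(a,b)_13: α=2, u≡1; β=2, v≡4 (mod 13); (1|13)=+1, (4|13)=+1; sign (−1)^0·+1^2·+1^2 = +1.
(a,b)_2: α=-3, β=0; u≡1, v≡3 (mod 8); ε(u)ε(v)=0·1, αω(v)=-3·1, βω(u)=0·0; sum ≡ 1  ⇒  -1.
(a,b)_∞: sgn(3922)=+, sgn(-53)=−, so +1.
(a,b)_3: α=-4, u≡1; β=0, v≡1 (mod 3); (1|3)=+1, (1|3)=+1; sign (−1)^0·+1^0·+1^-4 = +1.
(a,b)_29: α=2, u≡1; β=0, v≡25 (mod 29); (1|29)=+1, (25|29)=+1; sign (−1)^0·+1^0·+1^2 = +1.
Ram(3922, -53) = {2, 53}; no ℚ_2-point on the conic.

[2, 53]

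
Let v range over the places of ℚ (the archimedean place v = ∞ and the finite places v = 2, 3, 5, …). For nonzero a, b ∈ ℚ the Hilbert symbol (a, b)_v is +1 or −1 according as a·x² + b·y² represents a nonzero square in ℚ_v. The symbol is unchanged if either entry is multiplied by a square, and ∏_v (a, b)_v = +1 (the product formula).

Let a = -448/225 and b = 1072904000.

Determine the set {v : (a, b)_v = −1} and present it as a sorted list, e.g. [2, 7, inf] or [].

Mod squares: a ≡ -7, b ≡ 13685. Check v ∈ {∞, 2, 3, 5, 7, 17, 23}.
v=7: a=7^1·(≡6), b=7^3·(≡1) mod 7; (6|7)=-1, (1|7)=+1; (−1)^{1·3·3}·(-1)^3·(+1)^1 = +1.
v=2: v_2(a)=6, v_2(b)=6; units ≡ 1, 5 (mod 8); ε·ε+αω+βω = 0·0+6·1+6·0 ≡ 0  ⇒  (a,b)_2 = +1.
v=17: a=17^0·(≡7), b=17^1·(≡10) mod 17; (7|17)=-1, (10|17)=-1; (−1)^{0·1·8}·(-1)^1·(-1)^0 = -1.
v=3: a=3^-2·(≡2), b=3^0·(≡2) mod 3; (2|3)=-1, (2|3)=-1; (−1)^{-2·0·1}·(-1)^0·(-1)^-2 = +1.
v=∞: -7 < 0 and 13685 > 0  ⇒  (a,b)_∞ = +1.
v=5: a=5^-2·(≡3), b=5^3·(≡2) mod 5; (3|5)=-1, (2|5)=-1; (−1)^{-2·3·2}·(-1)^3·(-1)^-2 = -1.
v=23: a=23^0·(≡16), b=23^1·(≡21) mod 23; (16|23)=+1, (21|23)=-1; (−1)^{0·1·11}·(+1)^1·(-1)^0 = +1.
(-7, 13685 / ℚ) ramifies at {5, 17}: a division algebra.

[5, 17]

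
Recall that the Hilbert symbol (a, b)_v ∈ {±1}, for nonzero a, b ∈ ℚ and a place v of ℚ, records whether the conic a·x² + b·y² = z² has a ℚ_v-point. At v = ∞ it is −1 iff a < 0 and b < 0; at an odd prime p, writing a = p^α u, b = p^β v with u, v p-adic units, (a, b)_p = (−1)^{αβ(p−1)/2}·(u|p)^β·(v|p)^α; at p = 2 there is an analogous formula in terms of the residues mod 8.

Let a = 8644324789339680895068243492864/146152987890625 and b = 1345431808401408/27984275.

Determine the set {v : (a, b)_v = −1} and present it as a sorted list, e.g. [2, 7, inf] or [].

[11, 13]

Mod squares: a ≡ 561, b ≡ 2002. Check v ∈ {∞, 2, 3, 5, 7, 11, 13, 17, 23, 29, 31}.
v=7: a=7^8·(≡4), b=7^5·(≡3) mod 7; (4|7)=+1, (3|7)=-1; (−1)^{8·5·3}·(+1)^5·(-1)^8 = +1.
v=29: a=29^-4·(≡11), b=29^-2·(≡9) mod 29; (11|29)=-1, (9|29)=+1; (−1)^{-4·-2·14}·(-1)^-2·(+1)^-4 = +1.
v=31: a=31^2·(≡17), b=31^0·(≡16) mod 31; (17|31)=-1, (16|31)=+1; (−1)^{2·0·15}·(-1)^0·(+1)^2 = +1.
v=23: a=23^-2·(≡4), b=23^0·(≡12) mod 23; (4|23)=+1, (12|23)=+1; (−1)^{-2·0·11}·(+1)^0·(+1)^-2 = +1.
v=17: a=17^9·(≡2), b=17^4·(≡8) mod 17; (2|17)=+1, (8|17)=+1; (−1)^{9·4·8}·(+1)^4·(+1)^9 = +1.
v=13: a=13^2·(≡6), b=13^1·(≡2) mod 13; (6|13)=-1, (2|13)=-1; (−1)^{2·1·6}·(-1)^1·(-1)^2 = -1.
v=11: a=11^1·(≡8), b=11^-3·(≡6) mod 11; (8|11)=-1, (6|11)=-1; (−1)^{1·-3·5}·(-1)^-3·(-1)^1 = -1.
v=2: v_2(a)=18, v_2(b)=13; units ≡ 1, 1 (mod 8); ε·ε+αω+βω = 0·0+18·0+13·0 ≡ 0  ⇒  (a,b)_2 = +1.
v=5: a=5^-8·(≡1), b=5^-2·(≡3) mod 5; (1|5)=+1, (3|5)=-1; (−1)^{-8·-2·2}·(+1)^-2·(-1)^-8 = +1.
v=∞: 561 > 0 and 2002 > 0  ⇒  (a,b)_∞ = +1.
v=3: a=3^3·(≡1), b=3^2·(≡1) mod 3; (1|3)=+1, (1|3)=+1; (−1)^{3·2·1}·(+1)^2·(+1)^3 = +1.
|Ram(561, 2002)| = 2, even; anisotropic at {11, 13}.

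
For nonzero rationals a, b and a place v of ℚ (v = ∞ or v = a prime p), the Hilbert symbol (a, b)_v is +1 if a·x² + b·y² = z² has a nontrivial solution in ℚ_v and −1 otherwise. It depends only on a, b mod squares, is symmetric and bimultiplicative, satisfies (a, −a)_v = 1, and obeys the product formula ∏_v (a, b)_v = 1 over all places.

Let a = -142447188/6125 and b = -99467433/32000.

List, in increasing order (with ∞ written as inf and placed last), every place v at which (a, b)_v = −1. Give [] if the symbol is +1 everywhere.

(a, b) ≡ (-130065, -4485) mod (ℚ^×)²; places V = {2, 3, 5, 7, 13, 23, 29, 37, ∞}.
(a,b)_13: α=1, u≡8; β=1, v≡8 (mod 13); (8|13)=-1, (8|13)=-1; sign (−1)^0·-1^1·-1^1 = +1.
(a,b)_7: α=-2, u≡2; β=0, v≡4 (mod 7); (2|7)=+1, (4|7)=+1; sign (−1)^0·+1^0·+1^-2 = +1.
(a,b)_∞: sgn(-130065)=−, sgn(-4485)=−, so -1.
(a,b)_23: α=1, u≡12; β=1, v≡6 (mod 23); (12|23)=+1, (6|23)=+1; sign (−1)^1·+1^1·+1^1 = -1.
(a,b)_5: α=-3, u≡3; β=-3, v≡2 (mod 5); (3|5)=-1, (2|5)=-1; sign (−1)^0·-1^-3·-1^-3 = +1.
(a,b)_37: α=2, u≡7; β=2, v≡20 (mod 37); (7|37)=+1, (20|37)=-1; sign (−1)^0·+1^2·-1^2 = +1.
(a,b)_2: α=2, β=-8; u≡7, v≡3 (mod 8); ε(u)ε(v)=1·1, αω(v)=2·1, βω(u)=-8·0; sum ≡ 1  ⇒  -1.
(a,b)_29: α=1, u≡8; β=0, v≡19 (mod 29); (8|29)=-1, (19|29)=-1; sign (−1)^0·-1^0·-1^1 = -1.
(a,b)_3: α=1, u≡1; β=5, v≡2 (mod 3); (1|3)=+1, (2|3)=-1; sign (−1)^1·+1^5·-1^1 = +1.
Ram(-130065, -4485) = {2, 23, 29, ∞}; no ℚ_2-point on the conic.

[2, 23, 29, inf]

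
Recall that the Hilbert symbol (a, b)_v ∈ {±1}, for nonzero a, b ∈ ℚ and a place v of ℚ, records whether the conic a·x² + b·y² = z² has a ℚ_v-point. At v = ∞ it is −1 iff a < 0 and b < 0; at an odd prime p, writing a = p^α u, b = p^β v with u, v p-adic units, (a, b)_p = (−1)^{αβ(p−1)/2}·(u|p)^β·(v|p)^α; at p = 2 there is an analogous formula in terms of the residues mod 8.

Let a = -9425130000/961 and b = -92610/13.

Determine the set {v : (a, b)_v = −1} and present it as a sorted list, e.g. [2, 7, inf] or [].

Mod squares: a ≡ -33, b ≡ -2730. Check v ∈ {∞, 2, 3, 5, 7, 11, 13, 31}.
v=∞: -33 < 0 and -2730 < 0  ⇒  (a,b)_∞ = -1.
v=31: a=31^-2·(≡12), b=31^0·(≡30) mod 31; (12|31)=-1, (30|31)=-1; (−1)^{-2·0·15}·(-1)^0·(-1)^-2 = +1.
v=3: a=3^1·(≡1), b=3^3·(≡2) mod 3; (1|3)=+1, (2|3)=-1; (−1)^{1·3·1}·(+1)^3·(-1)^1 = +1.
v=7: a=7^0·(≡4), b=7^3·(≡4) mod 7; (4|7)=+1, (4|7)=+1; (−1)^{0·3·3}·(+1)^3·(+1)^0 = +1.
v=2: v_2(a)=4, v_2(b)=1; units ≡ 7, 3 (mod 8); ε·ε+αω+βω = 1·1+4·1+1·0 ≡ 1  ⇒  (a,b)_2 = -1.
v=13: a=13^4·(≡8), b=13^-1·(≡2) mod 13; (8|13)=-1, (2|13)=-1; (−1)^{4·-1·6}·(-1)^-1·(-1)^4 = -1.
v=5: a=5^4·(≡2), b=5^1·(≡1) mod 5; (2|5)=-1, (1|5)=+1; (−1)^{4·1·2}·(-1)^1·(+1)^4 = -1.
v=11: a=11^1·(≡10), b=11^0·(≡5) mod 11; (10|11)=-1, (5|11)=+1; (−1)^{1·0·5}·(-1)^0·(+1)^1 = +1.
|Ram(-33, -2730)| = 4, even; anisotropic at {2, 5, 13, ∞}.

[2, 5, 13, inf]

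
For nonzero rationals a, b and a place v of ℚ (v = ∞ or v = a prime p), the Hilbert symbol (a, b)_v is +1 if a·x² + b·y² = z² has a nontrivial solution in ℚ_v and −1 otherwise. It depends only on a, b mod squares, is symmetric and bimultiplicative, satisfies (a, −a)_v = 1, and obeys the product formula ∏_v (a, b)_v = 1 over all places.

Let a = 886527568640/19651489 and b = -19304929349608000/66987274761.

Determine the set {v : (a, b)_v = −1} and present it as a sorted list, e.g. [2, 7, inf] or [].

Mod squares: a ≡ 35, b ≡ -145. Check v ∈ {∞, 2, 3, 5, 7, 11, 13, 23, 29, 31}.
v=∞: 35 > 0 and -145 < 0  ⇒  (a,b)_∞ = +1.
v=3: a=3^0·(≡2), b=3^-2·(≡2) mod 3; (2|3)=-1, (2|3)=-1; (−1)^{0·-2·1}·(-1)^-2·(-1)^0 = +1.
v=11: a=11^-2·(≡2), b=11^-4·(≡4) mod 11; (2|11)=-1, (4|11)=+1; (−1)^{-2·-4·5}·(-1)^-4·(+1)^-2 = +1.
v=23: a=23^0·(≡6), b=23^-2·(≡6) mod 23; (6|23)=+1, (6|23)=+1; (−1)^{0·-2·11}·(+1)^-2·(+1)^0 = +1.
v=5: a=5^1·(≡2), b=5^3·(≡1) mod 5; (2|5)=-1, (1|5)=+1; (−1)^{1·3·2}·(-1)^3·(+1)^1 = -1.
v=31: a=31^-2·(≡7), b=31^-2·(≡10) mod 31; (7|31)=+1, (10|31)=+1; (−1)^{-2·-2·15}·(+1)^-2·(+1)^-2 = +1.
v=2: v_2(a)=8, v_2(b)=6; units ≡ 3, 7 (mod 8); ε·ε+αω+βω = 1·1+8·0+6·1 ≡ 1  ⇒  (a,b)_2 = -1.
v=7: a=7^7·(≡5), b=7^6·(≡1) mod 7; (5|7)=-1, (1|7)=+1; (−1)^{7·6·3}·(-1)^6·(+1)^7 = +1.
v=13: a=13^-2·(≡10), b=13^0·(≡8) mod 13; (10|13)=+1, (8|13)=-1; (−1)^{-2·0·6}·(+1)^0·(-1)^-2 = +1.
v=29: a=29^2·(≡22), b=29^5·(≡6) mod 29; (22|29)=+1, (6|29)=+1; (−1)^{2·5·14}·(+1)^5·(+1)^2 = +1.
Ram(35, -145) = {2, 5}; no ℚ_2-point on the conic.

[2, 5]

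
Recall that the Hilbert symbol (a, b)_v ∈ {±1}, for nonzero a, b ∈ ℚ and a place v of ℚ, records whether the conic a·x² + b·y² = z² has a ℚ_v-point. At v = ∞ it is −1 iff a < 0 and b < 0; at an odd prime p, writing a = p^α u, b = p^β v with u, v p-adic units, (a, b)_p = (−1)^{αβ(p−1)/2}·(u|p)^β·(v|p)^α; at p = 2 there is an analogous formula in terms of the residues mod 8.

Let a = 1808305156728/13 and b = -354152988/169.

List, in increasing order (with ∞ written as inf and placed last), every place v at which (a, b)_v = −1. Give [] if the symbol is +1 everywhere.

[3, 13, 23, 29, 37, 43]

(a, b) ≡ (25191894, -200767) mod (ℚ^×)²; places V = {2, 3, 7, 13, 23, 29, 37, 43, ∞}.
(a,b)_2: α=3, β=2; u≡3, v≡1 (mod 8); ε(u)ε(v)=1·0, αω(v)=3·0, βω(u)=2·1; sum ≡ 0  ⇒  +1.
(a,b)_43: α=1, u≡2; β=1, v≡37 (mod 43); (2|43)=-1, (37|43)=-1; sign (−1)^1·-1^1·-1^1 = -1.
(a,b)_37: α=1, u≡12; β=0, v≡24 (mod 37); (12|37)=+1, (24|37)=-1; sign (−1)^0·+1^0·-1^1 = -1.
(a,b)_7: α=3, u≡1; β=3, v≡5 (mod 7); (1|7)=+1, (5|7)=-1; sign (−1)^1·+1^3·-1^3 = +1.
(a,b)_∞: sgn(25191894)=+, sgn(-200767)=−, so +1.
(a,b)_3: α=3, u≡1; β=2, v≡2 (mod 3); (1|3)=+1, (2|3)=-1; sign (−1)^0·+1^2·-1^3 = -1.
(a,b)_29: α=1, u≡24; β=1, v≡8 (mod 29); (24|29)=+1, (8|29)=-1; sign (−1)^0·+1^1·-1^1 = -1.
(a,b)_23: α=2, u≡11; β=1, v≡22 (mod 23); (11|23)=-1, (22|23)=-1; sign (−1)^0·-1^1·-1^2 = -1.
(a,b)_13: α=-1, u≡5; β=-2, v≡6 (mod 13); (5|13)=-1, (6|13)=-1; sign (−1)^0·-1^-2·-1^-1 = -1.
(25191894, -200767 / ℚ) ramifies at {3, 13, 23, 29, 37, 43}: a division algebra.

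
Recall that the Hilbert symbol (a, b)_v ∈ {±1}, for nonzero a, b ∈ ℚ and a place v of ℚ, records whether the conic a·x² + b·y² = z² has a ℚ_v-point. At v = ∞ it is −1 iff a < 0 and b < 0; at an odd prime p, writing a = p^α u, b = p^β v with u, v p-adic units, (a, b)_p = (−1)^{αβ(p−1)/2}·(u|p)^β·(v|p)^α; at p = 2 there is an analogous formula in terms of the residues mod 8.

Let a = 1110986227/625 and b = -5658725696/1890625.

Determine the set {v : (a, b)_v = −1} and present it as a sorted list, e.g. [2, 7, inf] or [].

[2, 23]

(a, b) ≡ (43, -989) mod (ℚ^×)²; places V = {2, 5, 11, 13, 17, 23, 43, ∞}.
(a,b)_17: α=2, u≡13; β=0, v≡11 (mod 17); (13|17)=+1, (11|17)=-1; sign (−1)^0·+1^0·-1^2 = +1.
(a,b)_11: α=0, u≡6; β=-2, v≡5 (mod 11); (6|11)=-1, (5|11)=+1; sign (−1)^0·-1^-2·+1^0 = +1.
(a,b)_5: α=-4, u≡2; β=-6, v≡4 (mod 5); (2|5)=-1, (4|5)=+1; sign (−1)^0·-1^-6·+1^-4 = +1.
(a,b)_13: α=2, u≡4; β=2, v≡1 (mod 13); (4|13)=+1, (1|13)=+1; sign (−1)^0·+1^2·+1^2 = +1.
(a,b)_43: α=1, u≡11; β=1, v≡3 (mod 43); (11|43)=+1, (3|43)=-1; sign (−1)^1·+1^1·-1^1 = +1.
(a,b)_2: α=0, β=6; u≡3, v≡3 (mod 8); ε(u)ε(v)=1·1, αω(v)=0·1, βω(u)=6·1; sum ≡ 1  ⇒  -1.
(a,b)_23: α=2, u≡14; β=3, v≡9 (mod 23); (14|23)=-1, (9|23)=+1; sign (−1)^0·-1^3·+1^2 = -1.
(a,b)_∞: sgn(43)=+, sgn(-989)=−, so +1.
(43, -989 / ℚ) ramifies at {2, 23}: a division algebra.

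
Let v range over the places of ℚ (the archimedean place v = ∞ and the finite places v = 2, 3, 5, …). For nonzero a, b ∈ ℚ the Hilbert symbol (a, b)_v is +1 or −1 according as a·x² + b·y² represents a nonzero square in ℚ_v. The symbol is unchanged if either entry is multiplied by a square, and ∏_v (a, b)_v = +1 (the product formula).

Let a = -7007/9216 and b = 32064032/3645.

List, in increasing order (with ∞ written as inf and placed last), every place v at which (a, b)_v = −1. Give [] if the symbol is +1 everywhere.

[5, 11]

Mod squares: a ≡ -143, b ≡ 10. Check v ∈ {∞, 2, 3, 5, 7, 11, 13}.
v=5: a=5^0·(≡3), b=5^-1·(≡3) mod 5; (3|5)=-1, (3|5)=-1; (−1)^{0·-1·2}·(-1)^-1·(-1)^0 = -1.
v=3: a=3^-2·(≡1), b=3^-6·(≡1) mod 3; (1|3)=+1, (1|3)=+1; (−1)^{-2·-6·1}·(+1)^-6·(+1)^-2 = +1.
v=11: a=11^1·(≡5), b=11^2·(≡6) mod 11; (5|11)=+1, (6|11)=-1; (−1)^{1·2·5}·(+1)^2·(-1)^1 = -1.
v=∞: -143 < 0 and 10 > 0  ⇒  (a,b)_∞ = +1.
v=13: a=13^1·(≡6), b=13^2·(≡9) mod 13; (6|13)=-1, (9|13)=+1; (−1)^{1·2·6}·(-1)^2·(+1)^1 = +1.
v=2: v_2(a)=-10, v_2(b)=5; units ≡ 1, 5 (mod 8); ε·ε+αω+βω = 0·0+-10·1+5·0 ≡ 0  ⇒  (a,b)_2 = +1.
v=7: a=7^2·(≡1), b=7^2·(≡3) mod 7; (1|7)=+1, (3|7)=-1; (−1)^{2·2·3}·(+1)^2·(-1)^2 = +1.
|Ram(-143, 10)| = 2, even; anisotropic at {5, 11}.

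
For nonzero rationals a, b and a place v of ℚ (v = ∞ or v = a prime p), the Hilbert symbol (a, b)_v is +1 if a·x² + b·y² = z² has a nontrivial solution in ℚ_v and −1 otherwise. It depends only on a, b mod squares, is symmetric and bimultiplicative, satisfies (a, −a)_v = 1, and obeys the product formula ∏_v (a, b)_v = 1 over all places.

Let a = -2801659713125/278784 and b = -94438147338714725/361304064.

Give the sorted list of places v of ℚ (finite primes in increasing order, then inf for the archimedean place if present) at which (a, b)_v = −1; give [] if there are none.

(a, b) ≡ (-50141, -29) mod (ℚ^×)²; places V = {2, 3, 5, 7, 11, 13, 19, 23, 29, 41, ∞}.
(a,b)_11: α=-2, u≡7; β=-2, v≡4 (mod 11); (7|11)=-1, (4|11)=+1; sign (−1)^0·-1^-2·+1^-2 = +1.
(a,b)_19: α=1, u≡8; β=2, v≡9 (mod 19); (8|19)=-1, (9|19)=+1; sign (−1)^0·-1^2·+1^1 = +1.
(a,b)_5: α=4, u≡1; β=2, v≡4 (mod 5); (1|5)=+1, (4|5)=+1; sign (−1)^0·+1^2·+1^4 = +1.
(a,b)_2: α=-8, β=-12; u≡3, v≡3 (mod 8); ε(u)ε(v)=1·1, αω(v)=-8·1, βω(u)=-12·1; sum ≡ 1  ⇒  -1.
(a,b)_13: α=3, u≡3; β=2, v≡12 (mod 13); (3|13)=+1, (12|13)=+1; sign (−1)^0·+1^2·+1^3 = +1.
(a,b)_41: α=0, u≡25; β=2, v≡28 (mod 41); (25|41)=+1, (28|41)=-1; sign (−1)^0·+1^2·-1^0 = +1.
(a,b)_29: α=1, u≡19; β=1, v≡9 (mod 29); (19|29)=-1, (9|29)=+1; sign (−1)^0·-1^1·+1^1 = -1.
(a,b)_3: α=-2, u≡1; β=-6, v≡1 (mod 3); (1|3)=+1, (1|3)=+1; sign (−1)^0·+1^-6·+1^-2 = +1.
(a,b)_∞: sgn(-50141)=−, sgn(-29)=−, so -1.
(a,b)_23: α=2, u≡14; β=2, v≡17 (mod 23); (14|23)=-1, (17|23)=-1; sign (−1)^0·-1^2·-1^2 = +1.
(a,b)_7: α=1, u≡6; β=4, v≡3 (mod 7); (6|7)=-1, (3|7)=-1; sign (−1)^0·-1^4·-1^1 = -1.
|Ram(-50141, -29)| = 4, even; anisotropic at {2, 7, 29, ∞}.

[2, 7, 29, inf]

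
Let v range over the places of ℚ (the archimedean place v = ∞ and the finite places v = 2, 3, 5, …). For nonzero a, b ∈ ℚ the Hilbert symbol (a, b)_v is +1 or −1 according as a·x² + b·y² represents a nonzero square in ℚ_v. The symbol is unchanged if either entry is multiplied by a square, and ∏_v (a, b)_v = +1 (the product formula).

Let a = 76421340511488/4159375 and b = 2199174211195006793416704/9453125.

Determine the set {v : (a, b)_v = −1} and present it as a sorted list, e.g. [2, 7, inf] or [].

(a, b) ≡ (19635, 3570) mod (ℚ^×)²; places V = {2, 3, 5, 7, 11, 17, ∞}.
(a,b)_5: α=-5, u≡3; β=-7, v≡4 (mod 5); (3|5)=-1, (4|5)=+1; sign (−1)^0·-1^-7·+1^-5 = -1.
(a,b)_11: α=-3, u≡5; β=-2, v≡8 (mod 11); (5|11)=+1, (8|11)=-1; sign (−1)^0·+1^-2·-1^-3 = -1.
(a,b)_17: α=3, u≡2; β=5, v≡14 (mod 17); (2|17)=+1, (14|17)=-1; sign (−1)^0·+1^5·-1^3 = -1.
(a,b)_3: α=11, u≡2; β=15, v≡2 (mod 3); (2|3)=-1, (2|3)=-1; sign (−1)^1·-1^15·-1^11 = -1.
(a,b)_7: α=3, u≡5; β=7, v≡5 (mod 7); (5|7)=-1, (5|7)=-1; sign (−1)^1·-1^7·-1^3 = -1.
(a,b)_∞: sgn(19635)=+, sgn(3570)=+, so +1.
(a,b)_2: α=8, β=17; u≡3, v≡1 (mod 8); ε(u)ε(v)=1·0, αω(v)=8·0, βω(u)=17·1; sum ≡ 1  ⇒  -1.
|Ram(19635, 3570)| = 6, even; anisotropic at {2, 3, 5, 7, 11, 17}.

[2, 3, 5, 7, 11, 17]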